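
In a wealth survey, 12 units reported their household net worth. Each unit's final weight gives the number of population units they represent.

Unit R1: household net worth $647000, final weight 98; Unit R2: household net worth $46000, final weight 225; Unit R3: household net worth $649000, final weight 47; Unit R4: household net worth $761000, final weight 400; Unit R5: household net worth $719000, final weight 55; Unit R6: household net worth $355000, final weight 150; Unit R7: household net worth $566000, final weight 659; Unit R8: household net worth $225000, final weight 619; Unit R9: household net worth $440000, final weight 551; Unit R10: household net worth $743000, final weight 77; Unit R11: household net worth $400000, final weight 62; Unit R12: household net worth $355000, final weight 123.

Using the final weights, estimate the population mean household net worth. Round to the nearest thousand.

451000

Weighted sum = 647000×98 + 46000×225 + 649000×47 + 761000×400 + 719000×55 + 355000×150 + 566000×659 + 225000×619 + 440000×551 + 743000×77 + 400000×62 + 355000×123
  = 63406000 + 10350000 + 30503000 + 304400000 + 39545000 + 53250000 + 372994000 + 139275000 + 242440000 + 57211000 + 24800000 + 43665000 = 1381839000
Sum of weights = 98 + 225 + 47 + 400 + 55 + 150 + 659 + 619 + 551 + 77 + 62 + 123 = 3066
Weighted mean = 1381839000 / 3066 = 450697.65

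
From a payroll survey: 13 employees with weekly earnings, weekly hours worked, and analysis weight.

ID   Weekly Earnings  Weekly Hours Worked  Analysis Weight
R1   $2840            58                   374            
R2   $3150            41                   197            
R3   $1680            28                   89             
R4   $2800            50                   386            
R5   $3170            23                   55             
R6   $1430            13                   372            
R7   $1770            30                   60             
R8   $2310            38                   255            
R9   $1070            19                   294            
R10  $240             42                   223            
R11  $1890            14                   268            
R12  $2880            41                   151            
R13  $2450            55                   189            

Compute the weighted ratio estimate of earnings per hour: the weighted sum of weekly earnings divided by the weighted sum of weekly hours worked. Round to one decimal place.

58.3

Σ wᵢ·y = 6087140
Σ wᵢ·x = 104442
Ratio = 6087140 / 104442 = 58.282492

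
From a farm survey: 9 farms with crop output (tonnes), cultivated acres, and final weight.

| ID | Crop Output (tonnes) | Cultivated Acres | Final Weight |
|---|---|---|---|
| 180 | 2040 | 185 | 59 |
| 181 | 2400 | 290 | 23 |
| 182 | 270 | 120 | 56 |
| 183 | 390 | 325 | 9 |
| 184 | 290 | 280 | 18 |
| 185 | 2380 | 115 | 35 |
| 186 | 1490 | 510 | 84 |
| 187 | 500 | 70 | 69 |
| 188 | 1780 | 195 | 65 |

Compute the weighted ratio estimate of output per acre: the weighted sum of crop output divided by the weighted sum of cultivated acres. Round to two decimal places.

Σ wᵢ·y = 2040×59 + 2400×23 + 270×56 + 390×9 + 290×18 + 2380×35 + 1490×84 + 500×69 + 1780×65
  = 120360 + 55200 + 15120 + 3510 + 5220 + 83300 + 125160 + 34500 + 115700 = 558070
Σ wᵢ·x = 185×59 + 290×23 + 120×56 + 325×9 + 280×18 + 115×35 + 510×84 + 70×69 + 195×65
  = 10915 + 6670 + 6720 + 2925 + 5040 + 4025 + 42840 + 4830 + 12675 = 96640
Ratio = 558070 / 96640 = 5.774731

5.77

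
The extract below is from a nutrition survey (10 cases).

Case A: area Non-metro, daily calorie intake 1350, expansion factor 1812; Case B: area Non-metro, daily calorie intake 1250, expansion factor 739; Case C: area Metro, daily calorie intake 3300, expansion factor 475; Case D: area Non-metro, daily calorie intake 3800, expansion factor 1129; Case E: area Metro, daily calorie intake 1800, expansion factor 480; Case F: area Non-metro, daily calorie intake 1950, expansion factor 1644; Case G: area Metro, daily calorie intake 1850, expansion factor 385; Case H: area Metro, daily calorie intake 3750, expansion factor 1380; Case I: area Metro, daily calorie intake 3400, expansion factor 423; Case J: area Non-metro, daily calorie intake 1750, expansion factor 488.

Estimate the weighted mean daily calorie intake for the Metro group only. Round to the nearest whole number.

3104

Metro rows: C, E, G, H, I
Weighted sum = 3300×475 + 1800×480 + 1850×385 + 3750×1380 + 3400×423
  = 1567500 + 864000 + 712250 + 5175000 + 1438200 = 9756950
Sum of weights = 475 + 480 + 385 + 1380 + 423 = 3143
Weighted mean = 9756950 / 3143 = 3104.343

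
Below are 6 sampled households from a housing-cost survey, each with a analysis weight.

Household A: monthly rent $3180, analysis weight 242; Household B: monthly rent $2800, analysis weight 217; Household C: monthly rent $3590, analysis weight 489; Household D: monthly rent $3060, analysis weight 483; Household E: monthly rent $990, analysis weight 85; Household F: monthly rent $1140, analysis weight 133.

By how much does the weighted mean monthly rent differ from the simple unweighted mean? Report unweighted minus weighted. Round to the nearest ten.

Unweighted sum = 14760
Unweighted mean = 14760 / 6 = 2460
Weighted sum = 3180×242 + 2800×217 + 3590×489 + 3060×483 + 990×85 + 1140×133
  = 769560 + 607600 + 1755510 + 1477980 + 84150 + 151620 = 4846420
Sum of weights = 242 + 217 + 489 + 483 + 85 + 133 = 1649
Weighted mean = 4846420 / 1649 = 2939.0055
Difference (unweighted minus weighted) = -479.00546

-480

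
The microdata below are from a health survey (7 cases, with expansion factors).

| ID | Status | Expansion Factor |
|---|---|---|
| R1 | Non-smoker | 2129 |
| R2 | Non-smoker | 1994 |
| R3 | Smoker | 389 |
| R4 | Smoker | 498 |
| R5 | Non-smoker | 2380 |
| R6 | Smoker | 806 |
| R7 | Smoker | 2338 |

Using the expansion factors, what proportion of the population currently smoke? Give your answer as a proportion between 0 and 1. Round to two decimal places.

Sum of weights for 'Smoker' = 389 + 498 + 806 + 2338 = 4031
Total weight = 2129 + 1994 + 389 + 498 + 2380 + 806 + 2338 = 10534
Weighted proportion = 4031 / 10534 = 0.38266565

0.38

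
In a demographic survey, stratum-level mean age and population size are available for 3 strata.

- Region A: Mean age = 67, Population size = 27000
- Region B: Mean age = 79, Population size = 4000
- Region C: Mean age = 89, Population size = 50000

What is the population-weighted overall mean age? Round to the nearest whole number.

81

Σ Nₕ·x̄ₕ = 67×27000 + 79×4000 + 89×50000
  = 6575000
Σ Nₕ = 81000
Overall mean = 6575000 / 81000 = 81.17284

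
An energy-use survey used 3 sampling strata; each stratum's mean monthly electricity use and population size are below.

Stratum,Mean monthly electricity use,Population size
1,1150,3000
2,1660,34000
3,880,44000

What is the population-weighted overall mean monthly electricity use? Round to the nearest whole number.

Σ Nₕ·x̄ₕ = 1150×3000 + 1660×34000 + 880×44000
  = 98610000
Σ Nₕ = 3000 + 34000 + 44000 = 81000
Overall mean = 98610000 / 81000 = 1217.4074

1217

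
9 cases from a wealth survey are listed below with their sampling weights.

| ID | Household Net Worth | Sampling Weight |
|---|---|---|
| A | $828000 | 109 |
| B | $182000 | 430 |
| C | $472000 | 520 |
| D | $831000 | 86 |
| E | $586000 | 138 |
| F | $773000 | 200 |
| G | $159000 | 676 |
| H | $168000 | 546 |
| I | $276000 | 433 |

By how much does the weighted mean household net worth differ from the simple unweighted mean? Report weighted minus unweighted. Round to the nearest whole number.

Unweighted sum = 4275000
Unweighted mean = 4275000 / 9 = 475000
Weighted sum = 828000×109 + 182000×430 + 472000×520 + 831000×86 + 586000×138 + 773000×200 + 159000×676 + 168000×546 + 276000×433
  = 90252000 + 78260000 + 245440000 + 71466000 + 80868000 + 154600000 + 107484000 + 91728000 + 119508000 = 1039606000
Sum of weights = 3138
Weighted mean = 1039606000 / 3138 = 331295.73
Difference (weighted minus unweighted) = -143704.27

-143704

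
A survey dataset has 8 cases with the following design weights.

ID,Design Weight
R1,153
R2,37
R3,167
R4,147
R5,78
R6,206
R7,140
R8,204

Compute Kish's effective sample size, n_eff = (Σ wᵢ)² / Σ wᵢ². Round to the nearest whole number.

Σ wᵢ = 1132
Σ wᵢ² = 23409 + 1369 + 27889 + 21609 + 6084 + 42436 + 19600 + 41616 = 184012
n_eff = 1132² / 184012 = 1281424 / 184012 = 6.9638067

7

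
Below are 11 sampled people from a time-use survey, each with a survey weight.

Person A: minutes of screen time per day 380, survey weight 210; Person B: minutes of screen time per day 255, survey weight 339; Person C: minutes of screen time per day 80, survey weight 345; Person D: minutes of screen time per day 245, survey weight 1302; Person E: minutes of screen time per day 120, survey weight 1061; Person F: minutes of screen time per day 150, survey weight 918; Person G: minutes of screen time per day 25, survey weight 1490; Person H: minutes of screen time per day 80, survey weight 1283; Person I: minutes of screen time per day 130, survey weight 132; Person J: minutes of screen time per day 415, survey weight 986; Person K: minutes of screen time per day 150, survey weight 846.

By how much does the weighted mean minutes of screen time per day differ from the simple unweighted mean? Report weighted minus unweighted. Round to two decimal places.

-19.49

Unweighted sum = 2030
Unweighted mean = 2030 / 11 = 184.54545
Weighted sum = 380×210 + 255×339 + 80×345 + 245×1302 + 120×1061 + 150×918 + 25×1490 + 80×1283 + 130×132 + 415×986 + 150×846
  = 79800 + 86445 + 27600 + 318990 + 127320 + 137700 + 37250 + 102640 + 17160 + 409190 + 126900 = 1470995
Sum of weights = 210 + 339 + 345 + 1302 + 1061 + 918 + 1490 + 1283 + 132 + 986 + 846 = 8912
Weighted mean = 1470995 / 8912 = 165.05779
Difference (weighted minus unweighted) = -19.487667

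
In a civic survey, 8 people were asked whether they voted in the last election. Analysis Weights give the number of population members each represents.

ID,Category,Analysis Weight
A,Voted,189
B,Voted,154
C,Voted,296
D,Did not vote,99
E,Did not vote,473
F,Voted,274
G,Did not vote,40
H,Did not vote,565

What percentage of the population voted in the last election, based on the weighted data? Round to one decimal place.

43.7

Sum of weights for 'Voted' = 189 + 154 + 296 + 274 = 913
Total weight = 189 + 154 + 296 + 99 + 473 + 274 + 40 + 565 = 2090
Weighted proportion = 913 / 2090 = 0.43684211 → 43.684211%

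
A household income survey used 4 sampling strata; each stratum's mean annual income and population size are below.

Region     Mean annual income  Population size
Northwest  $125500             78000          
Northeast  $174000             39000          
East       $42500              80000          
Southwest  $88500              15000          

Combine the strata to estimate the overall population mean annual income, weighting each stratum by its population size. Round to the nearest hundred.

100500

Σ Nₕ·x̄ₕ = 125500×78000 + 174000×39000 + 42500×80000 + 88500×15000
  = 21302500000
Σ Nₕ = 78000 + 39000 + 80000 + 15000 = 212000
Overall mean = 21302500000 / 212000 = 100483.49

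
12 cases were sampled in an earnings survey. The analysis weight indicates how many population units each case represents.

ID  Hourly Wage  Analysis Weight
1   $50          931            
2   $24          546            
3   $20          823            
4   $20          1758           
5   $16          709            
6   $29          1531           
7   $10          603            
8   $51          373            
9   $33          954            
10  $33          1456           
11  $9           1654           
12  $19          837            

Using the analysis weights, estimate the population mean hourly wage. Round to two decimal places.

Weighted sum = 50×931 + 24×546 + 20×823 + 20×1758 + 16×709 + 29×1531 + 10×603 + 51×373 + 33×954 + 33×1456 + 9×1654 + 19×837
  = 46550 + 13104 + 16460 + 35160 + 11344 + 44399 + 6030 + 19023 + 31482 + 48048 + 14886 + 15903 = 302389
Sum of weights = 931 + 546 + 823 + 1758 + 709 + 1531 + 603 + 373 + 954 + 1456 + 1654 + 837 = 12175
Weighted mean = 302389 / 12175 = 24.836879

24.84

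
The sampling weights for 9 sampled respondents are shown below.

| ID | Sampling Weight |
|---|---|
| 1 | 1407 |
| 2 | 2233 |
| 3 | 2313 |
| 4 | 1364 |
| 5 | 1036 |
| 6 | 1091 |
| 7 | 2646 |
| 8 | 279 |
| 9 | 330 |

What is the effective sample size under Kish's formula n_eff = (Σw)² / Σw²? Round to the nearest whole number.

Σ wᵢ = 1407 + 2233 + 2313 + 1364 + 1036 + 1091 + 2646 + 279 + 330 = 12699
Σ wᵢ² = 1979649 + 4986289 + 5349969 + 1860496 + 1073296 + 1190281 + 7001316 + 77841 + 108900 = 23628037
n_eff = 12699² / 23628037 = 161264601 / 23628037 = 6.8251375

7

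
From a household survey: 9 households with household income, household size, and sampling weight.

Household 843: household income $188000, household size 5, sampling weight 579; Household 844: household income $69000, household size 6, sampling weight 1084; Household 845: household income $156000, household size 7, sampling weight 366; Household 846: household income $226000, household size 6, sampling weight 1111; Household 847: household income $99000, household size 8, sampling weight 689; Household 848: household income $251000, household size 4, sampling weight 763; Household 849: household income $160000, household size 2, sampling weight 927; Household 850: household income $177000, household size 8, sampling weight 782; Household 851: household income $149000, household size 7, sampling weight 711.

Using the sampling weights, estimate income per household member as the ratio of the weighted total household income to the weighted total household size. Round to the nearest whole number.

28408

Σ wᵢ·y = 188000×579 + 69000×1084 + 156000×366 + 226000×1111 + 99000×689 + 251000×763 + 160000×927 + 177000×782 + 149000×711
  = 108852000 + 74796000 + 57096000 + 251086000 + 68211000 + 191513000 + 148320000 + 138414000 + 105939000 = 1144227000
Σ wᵢ·x = 40278
Ratio = 1144227000 / 40278 = 28408.238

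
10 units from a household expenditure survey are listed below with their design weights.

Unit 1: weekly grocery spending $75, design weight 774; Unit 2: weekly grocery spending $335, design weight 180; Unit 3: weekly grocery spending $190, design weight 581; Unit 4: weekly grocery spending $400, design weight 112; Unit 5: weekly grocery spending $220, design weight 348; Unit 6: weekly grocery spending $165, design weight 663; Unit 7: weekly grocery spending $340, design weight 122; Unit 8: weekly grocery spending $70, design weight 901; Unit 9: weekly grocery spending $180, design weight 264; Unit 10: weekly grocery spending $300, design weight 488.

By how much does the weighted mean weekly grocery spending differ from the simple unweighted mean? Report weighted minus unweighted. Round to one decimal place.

-56.5

Unweighted sum = 75 + 335 + 190 + 400 + 220 + 165 + 340 + 70 + 180 + 300 = 2275
Unweighted mean = 2275 / 10 = 227.5
Weighted sum = 75×774 + 335×180 + 190×581 + 400×112 + 220×348 + 165×663 + 340×122 + 70×901 + 180×264 + 300×488
  = 757965
Sum of weights = 774 + 180 + 581 + 112 + 348 + 663 + 122 + 901 + 264 + 488 = 4433
Weighted mean = 757965 / 4433 = 170.9824
Difference (weighted minus unweighted) = -56.517595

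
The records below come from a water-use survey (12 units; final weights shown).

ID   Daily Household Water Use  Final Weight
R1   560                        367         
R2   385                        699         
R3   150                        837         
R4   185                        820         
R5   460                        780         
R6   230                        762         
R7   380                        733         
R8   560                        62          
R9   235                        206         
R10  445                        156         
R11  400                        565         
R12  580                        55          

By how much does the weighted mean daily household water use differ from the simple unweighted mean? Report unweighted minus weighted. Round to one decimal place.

54.0

Unweighted sum = 560 + 385 + 150 + 185 + 460 + 230 + 380 + 560 + 235 + 445 + 400 + 580 = 4570
Unweighted mean = 4570 / 12 = 380.83333
Weighted sum = 560×367 + 385×699 + 150×837 + 185×820 + 460×780 + 230×762 + 380×733 + 560×62 + 235×206 + 445×156 + 400×565 + 580×55
  = 205520 + 269115 + 125550 + 151700 + 358800 + 175260 + 278540 + 34720 + 48410 + 69420 + 226000 + 31900 = 1974935
Sum of weights = 367 + 699 + 837 + 820 + 780 + 762 + 733 + 62 + 206 + 156 + 565 + 55 = 6042
Weighted mean = 1974935 / 6042 = 326.86776
Difference (unweighted minus weighted) = 53.965574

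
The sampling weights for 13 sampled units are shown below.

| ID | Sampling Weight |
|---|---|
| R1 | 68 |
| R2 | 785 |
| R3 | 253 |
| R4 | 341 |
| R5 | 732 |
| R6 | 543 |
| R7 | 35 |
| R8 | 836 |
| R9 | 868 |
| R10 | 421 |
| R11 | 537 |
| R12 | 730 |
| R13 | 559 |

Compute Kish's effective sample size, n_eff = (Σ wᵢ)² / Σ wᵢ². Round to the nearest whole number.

Σ wᵢ = 6708
Σ wᵢ² = 4396348
n_eff = 6708² / 4396348 = 44997264 / 4396348 = 10.235146

10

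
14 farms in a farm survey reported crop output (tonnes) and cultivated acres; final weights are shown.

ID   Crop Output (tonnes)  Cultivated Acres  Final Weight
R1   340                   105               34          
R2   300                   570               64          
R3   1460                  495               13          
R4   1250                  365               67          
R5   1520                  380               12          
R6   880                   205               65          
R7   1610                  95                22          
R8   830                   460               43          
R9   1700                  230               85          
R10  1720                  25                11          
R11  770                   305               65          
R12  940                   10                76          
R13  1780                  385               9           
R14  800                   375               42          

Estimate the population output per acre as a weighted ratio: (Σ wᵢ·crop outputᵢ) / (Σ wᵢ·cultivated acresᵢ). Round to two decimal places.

3.61

Σ wᵢ·y = 614570
Σ wᵢ·x = 170320
Ratio = 614570 / 170320 = 3.6083255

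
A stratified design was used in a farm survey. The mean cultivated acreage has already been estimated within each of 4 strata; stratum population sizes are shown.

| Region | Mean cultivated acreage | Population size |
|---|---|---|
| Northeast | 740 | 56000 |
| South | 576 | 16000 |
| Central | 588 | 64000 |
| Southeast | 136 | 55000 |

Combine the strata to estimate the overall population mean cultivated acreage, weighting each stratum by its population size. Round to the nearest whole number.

Σ Nₕ·x̄ₕ = 740×56000 + 576×16000 + 588×64000 + 136×55000
  = 41440000 + 9216000 + 37632000 + 7480000 = 95768000
Σ Nₕ = 56000 + 16000 + 64000 + 55000 = 191000
Overall mean = 95768000 / 191000 = 501.40314

501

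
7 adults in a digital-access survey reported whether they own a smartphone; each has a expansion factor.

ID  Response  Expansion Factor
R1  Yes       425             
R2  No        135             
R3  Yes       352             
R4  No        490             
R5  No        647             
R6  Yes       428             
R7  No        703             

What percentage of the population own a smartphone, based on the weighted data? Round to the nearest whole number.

38

Sum of weights for 'Yes' = 425 + 352 + 428 = 1205
Total weight = 425 + 135 + 352 + 490 + 647 + 428 + 703 = 3180
Weighted proportion = 1205 / 3180 = 0.37893082 → 37.893082%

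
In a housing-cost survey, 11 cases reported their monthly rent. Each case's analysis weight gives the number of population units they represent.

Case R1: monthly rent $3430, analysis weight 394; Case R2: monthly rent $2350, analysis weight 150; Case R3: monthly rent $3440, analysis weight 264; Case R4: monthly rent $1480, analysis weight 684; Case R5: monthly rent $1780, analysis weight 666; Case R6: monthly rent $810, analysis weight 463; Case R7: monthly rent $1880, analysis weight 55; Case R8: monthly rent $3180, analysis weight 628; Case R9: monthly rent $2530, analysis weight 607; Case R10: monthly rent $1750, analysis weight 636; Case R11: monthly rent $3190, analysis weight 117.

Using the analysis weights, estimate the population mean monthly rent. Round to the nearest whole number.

2210

Weighted sum = 3430×394 + 2350×150 + 3440×264 + 1480×684 + 1780×666 + 810×463 + 1880×55 + 3180×628 + 2530×607 + 1750×636 + 3190×117
  = 10307290
Sum of weights = 394 + 150 + 264 + 684 + 666 + 463 + 55 + 628 + 607 + 636 + 117 = 4664
Weighted mean = 10307290 / 4664 = 2209.9678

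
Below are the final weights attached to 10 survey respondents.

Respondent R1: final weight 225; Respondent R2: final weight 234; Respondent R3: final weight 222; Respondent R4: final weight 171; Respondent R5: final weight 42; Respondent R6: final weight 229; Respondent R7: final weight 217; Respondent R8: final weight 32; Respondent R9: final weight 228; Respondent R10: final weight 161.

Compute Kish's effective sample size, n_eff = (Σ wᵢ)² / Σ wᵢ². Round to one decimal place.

8.5

Σ wᵢ = 1761
Σ wᵢ² = 50625 + 54756 + 49284 + 29241 + 1764 + 52441 + 47089 + 1024 + 51984 + 25921 = 364129
n_eff = 1761² / 364129 = 3101121 / 364129 = 8.516545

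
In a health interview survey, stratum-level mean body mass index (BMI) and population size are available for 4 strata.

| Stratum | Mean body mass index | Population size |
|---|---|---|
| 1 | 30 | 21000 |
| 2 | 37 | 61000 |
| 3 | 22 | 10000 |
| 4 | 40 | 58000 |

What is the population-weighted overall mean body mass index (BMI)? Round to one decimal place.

36.2

Σ Nₕ·x̄ₕ = 5427000
Σ Nₕ = 21000 + 61000 + 10000 + 58000 = 150000
Overall mean = 5427000 / 150000 = 36.18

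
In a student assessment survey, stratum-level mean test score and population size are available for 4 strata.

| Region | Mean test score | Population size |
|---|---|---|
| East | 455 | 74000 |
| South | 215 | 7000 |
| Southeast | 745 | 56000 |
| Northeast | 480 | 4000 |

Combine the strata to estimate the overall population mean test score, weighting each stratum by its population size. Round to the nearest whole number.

559

Σ Nₕ·x̄ₕ = 455×74000 + 215×7000 + 745×56000 + 480×4000
  = 33670000 + 1505000 + 41720000 + 1920000 = 78815000
Σ Nₕ = 141000
Overall mean = 78815000 / 141000 = 558.97163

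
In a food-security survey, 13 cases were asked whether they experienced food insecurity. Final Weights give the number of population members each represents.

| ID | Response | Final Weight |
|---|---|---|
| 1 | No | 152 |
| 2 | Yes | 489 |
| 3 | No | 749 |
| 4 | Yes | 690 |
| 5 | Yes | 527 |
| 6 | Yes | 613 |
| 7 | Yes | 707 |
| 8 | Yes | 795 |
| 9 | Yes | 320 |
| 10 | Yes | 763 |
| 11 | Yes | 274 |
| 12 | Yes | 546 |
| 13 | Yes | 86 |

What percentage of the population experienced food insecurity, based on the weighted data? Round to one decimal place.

Sum of weights for 'Yes' = 489 + 690 + 527 + 613 + 707 + 795 + 320 + 763 + 274 + 546 + 86 = 5810
Total weight = 6711
Weighted proportion = 5810 / 6711 = 0.86574281 → 86.574281%

86.6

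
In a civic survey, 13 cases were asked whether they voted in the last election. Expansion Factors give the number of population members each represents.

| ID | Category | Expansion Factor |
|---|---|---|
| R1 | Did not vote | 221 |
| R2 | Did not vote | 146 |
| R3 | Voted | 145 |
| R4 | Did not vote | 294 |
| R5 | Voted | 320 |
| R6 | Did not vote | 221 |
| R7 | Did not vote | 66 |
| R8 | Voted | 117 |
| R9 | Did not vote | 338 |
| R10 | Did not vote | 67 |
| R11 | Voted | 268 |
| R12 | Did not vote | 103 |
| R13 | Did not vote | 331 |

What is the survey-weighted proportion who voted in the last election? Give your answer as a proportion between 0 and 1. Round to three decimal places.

Sum of weights for 'Voted' = 145 + 320 + 117 + 268 = 850
Total weight = 2637
Weighted proportion = 850 / 2637 = 0.32233599

0.322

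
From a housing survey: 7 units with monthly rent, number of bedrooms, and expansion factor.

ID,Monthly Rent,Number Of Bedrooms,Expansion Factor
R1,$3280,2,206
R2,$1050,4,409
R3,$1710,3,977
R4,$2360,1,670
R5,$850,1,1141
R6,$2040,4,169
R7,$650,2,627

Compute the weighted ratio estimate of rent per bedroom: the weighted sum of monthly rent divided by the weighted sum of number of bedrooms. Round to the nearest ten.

Σ wᵢ·y = 3280×206 + 1050×409 + 1710×977 + 2360×670 + 850×1141 + 2040×169 + 650×627
  = 675680 + 429450 + 1670670 + 1581200 + 969850 + 344760 + 407550 = 6079160
Σ wᵢ·x = 2×206 + 4×409 + 3×977 + 1×670 + 1×1141 + 4×169 + 2×627
  = 412 + 1636 + 2931 + 670 + 1141 + 676 + 1254 = 8720
Ratio = 6079160 / 8720 = 697.15138

700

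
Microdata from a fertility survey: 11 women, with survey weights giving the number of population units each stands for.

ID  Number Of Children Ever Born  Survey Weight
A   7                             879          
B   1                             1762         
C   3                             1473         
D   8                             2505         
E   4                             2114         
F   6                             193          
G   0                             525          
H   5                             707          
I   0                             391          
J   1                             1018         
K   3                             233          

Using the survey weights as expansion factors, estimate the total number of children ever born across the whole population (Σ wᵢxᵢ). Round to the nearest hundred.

47200

Weighted total = 7×879 + 1×1762 + 3×1473 + 8×2505 + 4×2114 + 6×193 + 0×525 + 5×707 + 0×391 + 1×1018 + 3×233
  = 6153 + 1762 + 4419 + 20040 + 8456 + 1158 + 0 + 3535 + 0 + 1018 + 699 = 47240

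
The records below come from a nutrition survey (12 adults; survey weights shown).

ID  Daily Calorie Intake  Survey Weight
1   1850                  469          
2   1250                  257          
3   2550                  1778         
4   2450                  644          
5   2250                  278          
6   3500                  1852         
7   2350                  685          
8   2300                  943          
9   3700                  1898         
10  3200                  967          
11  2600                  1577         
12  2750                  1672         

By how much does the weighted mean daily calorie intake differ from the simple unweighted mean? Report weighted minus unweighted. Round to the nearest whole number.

279

Unweighted sum = 30750
Unweighted mean = 30750 / 12 = 2562.5
Weighted sum = 37001950
Sum of weights = 469 + 257 + 1778 + 644 + 278 + 1852 + 685 + 943 + 1898 + 967 + 1577 + 1672 = 13020
Weighted mean = 37001950 / 13020 = 2841.9316
Difference (weighted minus unweighted) = 279.43164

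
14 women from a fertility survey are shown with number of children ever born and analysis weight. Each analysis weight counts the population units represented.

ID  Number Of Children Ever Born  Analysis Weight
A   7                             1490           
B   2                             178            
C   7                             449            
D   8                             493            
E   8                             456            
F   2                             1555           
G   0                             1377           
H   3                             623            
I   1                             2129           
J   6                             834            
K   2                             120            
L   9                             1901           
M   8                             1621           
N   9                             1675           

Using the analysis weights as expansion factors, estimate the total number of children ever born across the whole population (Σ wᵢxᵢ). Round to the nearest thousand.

79000

Weighted total = 79025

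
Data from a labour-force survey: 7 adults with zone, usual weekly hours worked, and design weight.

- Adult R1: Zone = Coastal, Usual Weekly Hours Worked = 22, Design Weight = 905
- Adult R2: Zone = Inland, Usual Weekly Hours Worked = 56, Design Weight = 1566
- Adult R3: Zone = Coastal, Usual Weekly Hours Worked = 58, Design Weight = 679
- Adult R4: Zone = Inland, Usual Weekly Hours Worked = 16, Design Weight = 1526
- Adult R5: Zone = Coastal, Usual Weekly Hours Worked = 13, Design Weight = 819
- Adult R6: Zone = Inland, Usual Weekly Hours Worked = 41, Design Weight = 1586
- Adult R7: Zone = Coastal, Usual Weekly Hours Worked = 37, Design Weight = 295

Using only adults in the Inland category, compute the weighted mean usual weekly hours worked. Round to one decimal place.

Inland rows: R2, R4, R6
Weighted sum = 56×1566 + 16×1526 + 41×1586
  = 177138
Sum of weights = 1566 + 1526 + 1586 = 4678
Weighted mean = 177138 / 4678 = 37.866182

37.9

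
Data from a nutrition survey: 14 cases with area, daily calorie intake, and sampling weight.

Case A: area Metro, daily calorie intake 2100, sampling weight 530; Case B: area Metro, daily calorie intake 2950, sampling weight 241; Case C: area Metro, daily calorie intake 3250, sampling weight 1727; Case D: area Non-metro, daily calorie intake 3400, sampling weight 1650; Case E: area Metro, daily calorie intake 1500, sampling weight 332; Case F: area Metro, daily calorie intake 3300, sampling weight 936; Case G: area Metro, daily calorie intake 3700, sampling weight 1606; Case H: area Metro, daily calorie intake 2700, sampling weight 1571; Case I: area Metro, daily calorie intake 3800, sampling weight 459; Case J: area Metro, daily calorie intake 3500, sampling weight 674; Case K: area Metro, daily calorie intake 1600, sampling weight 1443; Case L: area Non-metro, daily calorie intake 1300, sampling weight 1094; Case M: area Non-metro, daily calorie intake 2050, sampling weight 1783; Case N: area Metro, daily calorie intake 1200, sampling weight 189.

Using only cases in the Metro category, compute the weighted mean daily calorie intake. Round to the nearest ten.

2870

Metro rows: A, B, C, E, F, G, H, I, J, K, N
Weighted sum = 2100×530 + 2950×241 + 3250×1727 + 1500×332 + 3300×936 + 3700×1606 + 2700×1571 + 3800×459 + 3500×674 + 1600×1443 + 1200×189
  = 1113000 + 710950 + 5612750 + 498000 + 3088800 + 5942200 + 4241700 + 1744200 + 2359000 + 2308800 + 226800 = 27846200
Sum of weights = 9708
Weighted mean = 27846200 / 9708 = 2868.3766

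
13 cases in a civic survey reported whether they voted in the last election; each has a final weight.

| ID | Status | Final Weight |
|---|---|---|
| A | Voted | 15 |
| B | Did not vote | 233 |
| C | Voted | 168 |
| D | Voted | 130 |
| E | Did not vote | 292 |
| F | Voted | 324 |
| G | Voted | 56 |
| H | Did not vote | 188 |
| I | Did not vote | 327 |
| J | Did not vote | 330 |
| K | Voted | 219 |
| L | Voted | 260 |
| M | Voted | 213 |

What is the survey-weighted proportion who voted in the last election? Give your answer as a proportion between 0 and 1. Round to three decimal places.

0.503

Sum of weights for 'Voted' = 15 + 168 + 130 + 324 + 56 + 219 + 260 + 213 = 1385
Total weight = 2755
Weighted proportion = 1385 / 2755 = 0.50272232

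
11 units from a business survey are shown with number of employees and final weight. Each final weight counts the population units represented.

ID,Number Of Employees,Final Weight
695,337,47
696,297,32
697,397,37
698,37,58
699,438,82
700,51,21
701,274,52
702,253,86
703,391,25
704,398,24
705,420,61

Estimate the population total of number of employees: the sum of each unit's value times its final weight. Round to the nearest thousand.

160000

Weighted total = 337×47 + 297×32 + 397×37 + 37×58 + 438×82 + 51×21 + 274×52 + 253×86 + 391×25 + 398×24 + 420×61
  = 160118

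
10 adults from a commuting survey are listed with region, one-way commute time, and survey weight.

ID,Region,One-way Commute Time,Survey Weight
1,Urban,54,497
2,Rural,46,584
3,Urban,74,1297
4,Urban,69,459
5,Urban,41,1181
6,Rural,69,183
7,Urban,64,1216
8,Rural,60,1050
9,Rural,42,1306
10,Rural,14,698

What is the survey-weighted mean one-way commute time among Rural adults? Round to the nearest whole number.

44

Rural rows: 2, 6, 8, 9, 10
Weighted sum = 46×584 + 69×183 + 60×1050 + 42×1306 + 14×698
  = 167115
Sum of weights = 584 + 183 + 1050 + 1306 + 698 = 3821
Weighted mean = 167115 / 3821 = 43.735933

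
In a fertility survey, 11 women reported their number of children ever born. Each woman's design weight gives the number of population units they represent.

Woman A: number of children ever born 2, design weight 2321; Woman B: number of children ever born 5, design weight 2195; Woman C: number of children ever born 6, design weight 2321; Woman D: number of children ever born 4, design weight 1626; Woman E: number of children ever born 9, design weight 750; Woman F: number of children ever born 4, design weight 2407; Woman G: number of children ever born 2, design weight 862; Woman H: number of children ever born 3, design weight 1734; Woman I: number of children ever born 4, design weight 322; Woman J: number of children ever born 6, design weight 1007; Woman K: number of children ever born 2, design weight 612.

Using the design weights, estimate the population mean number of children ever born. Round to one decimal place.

4.2

Weighted sum = 2×2321 + 5×2195 + 6×2321 + 4×1626 + 9×750 + 4×2407 + 2×862 + 3×1734 + 4×322 + 6×1007 + 2×612
  = 4642 + 10975 + 13926 + 6504 + 6750 + 9628 + 1724 + 5202 + 1288 + 6042 + 1224 = 67905
Sum of weights = 16157
Weighted mean = 67905 / 16157 = 4.2028223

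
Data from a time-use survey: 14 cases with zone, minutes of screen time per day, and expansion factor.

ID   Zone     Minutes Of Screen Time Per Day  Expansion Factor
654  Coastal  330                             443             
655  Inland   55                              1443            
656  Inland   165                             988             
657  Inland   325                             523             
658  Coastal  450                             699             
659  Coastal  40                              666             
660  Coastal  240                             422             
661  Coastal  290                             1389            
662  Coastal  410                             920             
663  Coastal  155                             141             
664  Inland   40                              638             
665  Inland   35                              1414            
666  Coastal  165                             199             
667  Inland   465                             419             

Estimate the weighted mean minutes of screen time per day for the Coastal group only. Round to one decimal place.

Coastal rows: 654, 658, 659, 660, 661, 662, 663, 666
Weighted sum = 330×443 + 450×699 + 40×666 + 240×422 + 290×1389 + 410×920 + 155×141 + 165×199
  = 146190 + 314550 + 26640 + 101280 + 402810 + 377200 + 21855 + 32835 = 1423360
Sum of weights = 443 + 699 + 666 + 422 + 1389 + 920 + 141 + 199 = 4879
Weighted mean = 1423360 / 4879 = 291.73191

291.7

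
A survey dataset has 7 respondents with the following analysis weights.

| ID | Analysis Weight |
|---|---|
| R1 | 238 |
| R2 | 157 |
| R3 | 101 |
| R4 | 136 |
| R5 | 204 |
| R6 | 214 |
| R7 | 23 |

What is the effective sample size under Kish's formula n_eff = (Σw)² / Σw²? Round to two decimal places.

5.82

Σ wᵢ = 238 + 157 + 101 + 136 + 204 + 214 + 23 = 1073
Σ wᵢ² = 56644 + 24649 + 10201 + 18496 + 41616 + 45796 + 529 = 197931
n_eff = 1073² / 197931 = 1151329 / 197931 = 5.81682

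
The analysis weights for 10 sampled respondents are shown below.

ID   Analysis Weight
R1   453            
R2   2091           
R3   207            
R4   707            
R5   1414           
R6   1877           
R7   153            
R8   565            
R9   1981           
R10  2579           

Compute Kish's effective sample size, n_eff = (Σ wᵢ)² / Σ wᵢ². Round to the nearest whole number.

Σ wᵢ = 453 + 2091 + 207 + 707 + 1414 + 1877 + 153 + 565 + 1981 + 2579 = 12027
Σ wᵢ² = 205209 + 4372281 + 42849 + 499849 + 1999396 + 3523129 + 23409 + 319225 + 3924361 + 6651241 = 21560949
n_eff = 12027² / 21560949 = 144648729 / 21560949 = 6.7088294

7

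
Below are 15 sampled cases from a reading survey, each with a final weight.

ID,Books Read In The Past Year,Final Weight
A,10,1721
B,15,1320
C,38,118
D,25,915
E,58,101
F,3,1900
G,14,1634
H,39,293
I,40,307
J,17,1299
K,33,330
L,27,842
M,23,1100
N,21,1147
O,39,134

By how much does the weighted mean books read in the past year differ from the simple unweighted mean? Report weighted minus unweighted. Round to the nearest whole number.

-9

Unweighted sum = 402
Unweighted mean = 402 / 15 = 26.8
Weighted sum = 232830
Sum of weights = 13161
Weighted mean = 232830 / 13161 = 17.690905
Difference (weighted minus unweighted) = -9.1090951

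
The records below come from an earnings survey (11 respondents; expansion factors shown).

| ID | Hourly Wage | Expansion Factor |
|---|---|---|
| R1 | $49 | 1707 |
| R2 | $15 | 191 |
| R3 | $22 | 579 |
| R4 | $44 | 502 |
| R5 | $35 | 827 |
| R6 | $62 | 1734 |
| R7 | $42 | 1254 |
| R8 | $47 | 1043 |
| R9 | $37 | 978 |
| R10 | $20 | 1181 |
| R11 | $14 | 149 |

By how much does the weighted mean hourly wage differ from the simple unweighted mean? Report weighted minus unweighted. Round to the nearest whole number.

6

Unweighted sum = 387
Unweighted mean = 387 / 11 = 35.181818
Weighted sum = 49×1707 + 15×191 + 22×579 + 44×502 + 35×827 + 62×1734 + 42×1254 + 47×1043 + 37×978 + 20×1181 + 14×149
  = 421368
Sum of weights = 1707 + 191 + 579 + 502 + 827 + 1734 + 1254 + 1043 + 978 + 1181 + 149 = 10145
Weighted mean = 421368 / 10145 = 41.534549
Difference (weighted minus unweighted) = 6.3527309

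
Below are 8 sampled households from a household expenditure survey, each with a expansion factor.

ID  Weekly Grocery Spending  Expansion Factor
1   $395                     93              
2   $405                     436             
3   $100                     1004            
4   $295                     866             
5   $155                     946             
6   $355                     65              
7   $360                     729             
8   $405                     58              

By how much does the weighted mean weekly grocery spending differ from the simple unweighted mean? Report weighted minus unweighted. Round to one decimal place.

-64.6

Unweighted sum = 395 + 405 + 100 + 295 + 155 + 355 + 360 + 405 = 2470
Unweighted mean = 2470 / 8 = 308.75
Weighted sum = 395×93 + 405×436 + 100×1004 + 295×866 + 155×946 + 355×65 + 360×729 + 405×58
  = 36735 + 176580 + 100400 + 255470 + 146630 + 23075 + 262440 + 23490 = 1024820
Sum of weights = 93 + 436 + 1004 + 866 + 946 + 65 + 729 + 58 = 4197
Weighted mean = 1024820 / 4197 = 244.17918
Difference (weighted minus unweighted) = -64.570824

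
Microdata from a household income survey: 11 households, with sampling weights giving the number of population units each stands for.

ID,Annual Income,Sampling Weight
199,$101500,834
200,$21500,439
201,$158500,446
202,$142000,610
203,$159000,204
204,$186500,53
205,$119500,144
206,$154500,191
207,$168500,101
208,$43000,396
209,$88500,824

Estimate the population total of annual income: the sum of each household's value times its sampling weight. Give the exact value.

Weighted total = 447409000

447409000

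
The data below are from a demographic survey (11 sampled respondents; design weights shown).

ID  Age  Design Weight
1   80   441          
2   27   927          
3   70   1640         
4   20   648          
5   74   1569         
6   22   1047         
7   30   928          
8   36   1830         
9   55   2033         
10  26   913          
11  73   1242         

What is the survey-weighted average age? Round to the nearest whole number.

49

Weighted sum = 80×441 + 27×927 + 70×1640 + 20×648 + 74×1569 + 22×1047 + 30×928 + 36×1830 + 55×2033 + 26×913 + 73×1242
  = 35280 + 25029 + 114800 + 12960 + 116106 + 23034 + 27840 + 65880 + 111815 + 23738 + 90666 = 647148
Sum of weights = 441 + 927 + 1640 + 648 + 1569 + 1047 + 928 + 1830 + 2033 + 913 + 1242 = 13218
Weighted mean = 647148 / 13218 = 48.959601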